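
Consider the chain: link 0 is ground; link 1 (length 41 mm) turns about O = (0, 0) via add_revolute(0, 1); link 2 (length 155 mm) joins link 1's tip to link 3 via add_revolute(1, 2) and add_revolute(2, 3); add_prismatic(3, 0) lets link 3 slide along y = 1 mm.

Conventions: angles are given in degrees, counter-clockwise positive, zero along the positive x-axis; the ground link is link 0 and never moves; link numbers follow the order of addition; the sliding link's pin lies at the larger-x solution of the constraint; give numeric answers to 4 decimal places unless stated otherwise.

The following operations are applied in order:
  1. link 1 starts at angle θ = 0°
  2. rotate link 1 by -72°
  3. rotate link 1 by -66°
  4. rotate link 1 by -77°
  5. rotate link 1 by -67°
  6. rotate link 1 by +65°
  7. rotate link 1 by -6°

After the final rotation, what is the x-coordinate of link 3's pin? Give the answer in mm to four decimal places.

geometry: r = 41 mm, L = 155 mm, e = 1 mm; θ starts at 0°
rotate link 1 by -72°: θ ← 0° -72° = -72°
rotate link 1 by -66°: θ ← -72° -66° = -138°
rotate link 1 by -77°: θ ← -138° -77° = -215°
rotate link 1 by -67°: θ ← -215° -67° = -282°
rotate link 1 by +65°: θ ← -282° +65° = -217°
rotate link 1 by -6°: θ ← -217° -6° = -223°
crank pin P = (r cos θ, r sin θ) = (-29.985502, 27.961933)
h = r sin θ − e = 27.961933 − 1 = 26.961933
x = r cos θ + √(L² − h²) = -29.985502 + 152.637001 = 122.651500

122.6515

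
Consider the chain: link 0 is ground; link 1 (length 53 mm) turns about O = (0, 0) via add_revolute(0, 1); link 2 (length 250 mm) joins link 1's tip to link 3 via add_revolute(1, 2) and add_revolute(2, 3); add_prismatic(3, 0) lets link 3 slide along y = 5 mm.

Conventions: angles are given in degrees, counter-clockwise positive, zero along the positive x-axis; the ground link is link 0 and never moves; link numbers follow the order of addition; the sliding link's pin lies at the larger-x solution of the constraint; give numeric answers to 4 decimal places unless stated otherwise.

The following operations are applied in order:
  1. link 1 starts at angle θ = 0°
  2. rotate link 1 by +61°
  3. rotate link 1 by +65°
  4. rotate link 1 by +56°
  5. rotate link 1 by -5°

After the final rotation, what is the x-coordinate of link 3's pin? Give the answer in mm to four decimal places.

geometry: r = 53 mm, L = 250 mm, e = 5 mm; θ starts at 0°
rotate link 1 by +61°: θ ← 0° +61° = 61°
rotate link 1 by +65°: θ ← 61° +65° = 126°
rotate link 1 by +56°: θ ← 126° +56° = 182°
rotate link 1 by -5°: θ ← 182° -5° = 177°
crank pin P = (r cos θ, r sin θ) = (-52.927365, 2.773806)
h = r sin θ − e = 2.773806 − 5 = -2.226194
x = r cos θ + √(L² − h²) = -52.927365 + 249.990088 = 197.062723

197.0627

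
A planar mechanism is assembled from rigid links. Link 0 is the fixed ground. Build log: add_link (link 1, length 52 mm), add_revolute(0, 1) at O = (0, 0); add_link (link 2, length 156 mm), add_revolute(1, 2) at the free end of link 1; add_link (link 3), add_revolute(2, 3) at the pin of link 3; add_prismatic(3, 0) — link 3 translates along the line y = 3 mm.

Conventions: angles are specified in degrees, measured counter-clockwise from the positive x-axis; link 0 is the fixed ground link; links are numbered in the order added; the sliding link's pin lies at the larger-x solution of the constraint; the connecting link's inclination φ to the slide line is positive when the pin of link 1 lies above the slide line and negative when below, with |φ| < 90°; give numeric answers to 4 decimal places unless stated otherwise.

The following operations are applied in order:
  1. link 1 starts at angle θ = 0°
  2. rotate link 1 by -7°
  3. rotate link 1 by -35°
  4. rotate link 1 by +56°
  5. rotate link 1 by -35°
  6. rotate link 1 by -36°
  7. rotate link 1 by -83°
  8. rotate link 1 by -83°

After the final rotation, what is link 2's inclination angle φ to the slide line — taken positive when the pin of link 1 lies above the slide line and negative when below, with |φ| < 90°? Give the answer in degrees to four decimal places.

geometry: r = 52 mm, L = 156 mm, e = 3 mm; θ starts at 0°
rotate link 1 by -7°: θ ← 0° -7° = -7°
rotate link 1 by -35°: θ ← -7° -35° = -42°
rotate link 1 by +56°: θ ← -42° +56° = 14°
rotate link 1 by -35°: θ ← 14° -35° = -21°
rotate link 1 by -36°: θ ← -21° -36° = -57°
rotate link 1 by -83°: θ ← -57° -83° = -140°
rotate link 1 by -83°: θ ← -140° -83° = -223°
h = r sin θ − e = 35.463915 − 3 = 32.463915
sin φ = h / L = 32.463915 / 156 = 0.20810202
φ = arcsin(0.20810202) = 12.011149°

12.0111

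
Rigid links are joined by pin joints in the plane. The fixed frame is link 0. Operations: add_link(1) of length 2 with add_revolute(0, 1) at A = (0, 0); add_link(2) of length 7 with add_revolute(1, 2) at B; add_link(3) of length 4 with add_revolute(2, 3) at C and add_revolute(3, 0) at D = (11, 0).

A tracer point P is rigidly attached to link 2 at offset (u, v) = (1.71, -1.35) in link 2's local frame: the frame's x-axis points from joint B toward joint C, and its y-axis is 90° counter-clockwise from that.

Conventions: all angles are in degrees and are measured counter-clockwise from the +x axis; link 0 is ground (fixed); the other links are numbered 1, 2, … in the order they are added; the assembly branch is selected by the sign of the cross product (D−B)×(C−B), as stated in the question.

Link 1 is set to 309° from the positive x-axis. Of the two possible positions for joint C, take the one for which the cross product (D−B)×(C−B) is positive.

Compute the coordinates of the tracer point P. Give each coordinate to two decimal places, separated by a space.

A=(0,0), D=(11.00,0)
B = A + 2.00·(cos309°, sin309°) = (1.2586, -1.5543)
|BD| = 9.8646
circle(B,7.00) ∩ circle(D,4.00): a=6.6049, h=2.3184
  candidates: C₊=(7.4158,1.7758) cross=22.870; C₋=(8.1464,-2.8030) cross=-22.870
  branch + wants cross > 0 → take C=(7.4158,1.7758) (cross=22.870)
ex = (C−B)/|BC| = (0.8796,0.4757); ey = (-0.4757,0.8796)
P = B + 1.71·ex + -1.35·ey = (3.4050,-1.9282)

3.40 -1.93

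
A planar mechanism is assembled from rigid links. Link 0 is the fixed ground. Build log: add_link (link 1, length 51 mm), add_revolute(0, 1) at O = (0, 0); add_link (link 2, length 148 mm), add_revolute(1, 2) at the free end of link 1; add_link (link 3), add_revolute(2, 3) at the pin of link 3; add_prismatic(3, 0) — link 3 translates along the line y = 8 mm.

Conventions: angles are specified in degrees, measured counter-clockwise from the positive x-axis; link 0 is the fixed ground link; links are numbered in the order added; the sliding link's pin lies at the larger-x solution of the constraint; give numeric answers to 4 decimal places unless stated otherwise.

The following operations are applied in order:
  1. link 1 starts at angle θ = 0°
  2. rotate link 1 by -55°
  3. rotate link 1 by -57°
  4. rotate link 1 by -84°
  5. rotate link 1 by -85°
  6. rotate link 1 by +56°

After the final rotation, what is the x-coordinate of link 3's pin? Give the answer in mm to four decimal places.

geometry: r = 51 mm, L = 148 mm, e = 8 mm; θ starts at 0°
rotate link 1 by -55°: θ ← 0° -55° = -55°
rotate link 1 by -57°: θ ← -55° -57° = -112°
rotate link 1 by -84°: θ ← -112° -84° = -196°
rotate link 1 by -85°: θ ← -196° -85° = -281°
rotate link 1 by +56°: θ ← -281° +56° = -225°
crank pin P = (r cos θ, r sin θ) = (-36.062446, 36.062446)
h = r sin θ − e = 36.062446 − 8 = 28.062446
x = r cos θ + √(L² − h²) = -36.062446 + 145.315172 = 109.252726

109.2527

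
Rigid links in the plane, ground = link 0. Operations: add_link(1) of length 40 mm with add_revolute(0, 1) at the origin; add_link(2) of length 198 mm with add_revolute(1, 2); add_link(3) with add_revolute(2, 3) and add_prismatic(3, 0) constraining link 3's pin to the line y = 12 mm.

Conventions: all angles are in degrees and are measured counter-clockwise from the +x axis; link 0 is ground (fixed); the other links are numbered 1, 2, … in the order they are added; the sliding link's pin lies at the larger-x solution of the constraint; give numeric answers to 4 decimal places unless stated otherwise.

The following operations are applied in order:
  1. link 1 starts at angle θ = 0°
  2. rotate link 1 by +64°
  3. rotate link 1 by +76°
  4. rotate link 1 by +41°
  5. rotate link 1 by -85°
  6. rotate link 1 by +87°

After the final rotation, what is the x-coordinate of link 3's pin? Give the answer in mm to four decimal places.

geometry: r = 40 mm, L = 198 mm, e = 12 mm; θ starts at 0°
rotate link 1 by +64°: θ ← 0° +64° = 64°
rotate link 1 by +76°: θ ← 64° +76° = 140°
rotate link 1 by +41°: θ ← 140° +41° = 181°
rotate link 1 by -85°: θ ← 181° -85° = 96°
rotate link 1 by +87°: θ ← 96° +87° = 183°
crank pin P = (r cos θ, r sin θ) = (-39.945181, -2.093438)
h = r sin θ − e = -2.093438 − 12 = -14.093438
x = r cos θ + √(L² − h²) = -39.945181 + 197.497785 = 157.552603

157.5526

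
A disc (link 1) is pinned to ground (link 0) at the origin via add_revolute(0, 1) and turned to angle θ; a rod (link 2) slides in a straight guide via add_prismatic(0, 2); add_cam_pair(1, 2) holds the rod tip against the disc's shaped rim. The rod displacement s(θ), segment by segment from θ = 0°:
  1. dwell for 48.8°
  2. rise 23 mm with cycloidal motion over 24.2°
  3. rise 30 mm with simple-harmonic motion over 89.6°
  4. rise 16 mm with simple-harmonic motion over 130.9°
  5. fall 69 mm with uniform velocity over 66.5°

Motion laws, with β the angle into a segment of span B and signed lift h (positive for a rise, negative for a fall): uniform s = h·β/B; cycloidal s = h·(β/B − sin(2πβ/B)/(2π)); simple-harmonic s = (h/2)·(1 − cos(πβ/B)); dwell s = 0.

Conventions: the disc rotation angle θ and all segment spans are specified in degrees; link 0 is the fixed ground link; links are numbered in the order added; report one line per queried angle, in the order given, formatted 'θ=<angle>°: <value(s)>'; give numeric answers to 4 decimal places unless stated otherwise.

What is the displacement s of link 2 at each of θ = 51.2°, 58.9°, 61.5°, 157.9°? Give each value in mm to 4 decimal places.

segment 1 (0° to 48.8°, dwell): s unchanged at 0.0000
θ = 51.2° falls in segment 2 (48.8° to 73°, cycloidal, h = 23): β = 51.2 − 48.8 = 2.4°, B = 24.2°; Δs = 23·(0.0992 − sin(2π·0.0992)/(2π)) = 0.1448; s = 0.0000 + 0.1448 = 0.1448
θ = 58.9° falls in segment 2 (48.8° to 73°, cycloidal, h = 23): β = 58.9 − 48.8 = 10.1°, B = 24.2°; Δs = 23·(0.4174 − sin(2π·0.4174)/(2π)) = 7.7826; s = 0.0000 + 7.7826 = 7.7826
θ = 61.5° falls in segment 2 (48.8° to 73°, cycloidal, h = 23): β = 61.5 − 48.8 = 12.7°, B = 24.2°; Δs = 23·(0.5248 − sin(2π·0.5248)/(2π)) = 12.6382; s = 0.0000 + 12.6382 = 12.6382
segment 2 (48.8° to 73°, cycloidal, h = 23) is passed completely: s = 0.0000 + (23) = 23.0000
θ = 157.9° falls in segment 3 (73° to 162.6°, simple-harmonic, h = 30): β = 157.9 − 73 = 84.9°, B = 89.6°; Δs = 30/2·(1 − cos(π·0.9475)) = 29.7968; s = 23.0000 + 29.7968 = 52.7968

θ=51.2°: 0.1448
θ=58.9°: 7.7826
θ=61.5°: 12.6382
θ=157.9°: 52.7968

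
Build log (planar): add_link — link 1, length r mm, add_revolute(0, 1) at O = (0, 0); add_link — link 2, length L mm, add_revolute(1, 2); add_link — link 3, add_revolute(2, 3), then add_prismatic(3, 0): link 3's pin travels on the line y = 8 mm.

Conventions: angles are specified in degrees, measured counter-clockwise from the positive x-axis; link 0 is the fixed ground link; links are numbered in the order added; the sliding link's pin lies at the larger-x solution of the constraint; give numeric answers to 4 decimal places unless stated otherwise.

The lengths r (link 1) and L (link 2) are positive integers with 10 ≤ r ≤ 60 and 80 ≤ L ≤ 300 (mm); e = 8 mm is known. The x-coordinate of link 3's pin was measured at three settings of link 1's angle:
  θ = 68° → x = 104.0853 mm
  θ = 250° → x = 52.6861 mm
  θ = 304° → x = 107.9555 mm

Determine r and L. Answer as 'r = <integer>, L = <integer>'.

constraint per measurement: (x − r cos θ)² + (r sin θ − e)² = L²
subtracting the θ₁ and θ₂ equations cancels the r² and L² terms:
r = (x₁² − x₂²) / (2[(x₁cos θ₁ + e sin θ₁) − (x₂cos θ₂ + e sin θ₂)]) = 56.0000 → r = 56
L² = (x₁ − r cos θ₁)² + (r sin θ₁ − e)² = 8835.9965 → L = 94.0000 → L = 94
check at θ₃=304°: x = 107.9555 (printed 107.9555) ✓

r = 56, L = 94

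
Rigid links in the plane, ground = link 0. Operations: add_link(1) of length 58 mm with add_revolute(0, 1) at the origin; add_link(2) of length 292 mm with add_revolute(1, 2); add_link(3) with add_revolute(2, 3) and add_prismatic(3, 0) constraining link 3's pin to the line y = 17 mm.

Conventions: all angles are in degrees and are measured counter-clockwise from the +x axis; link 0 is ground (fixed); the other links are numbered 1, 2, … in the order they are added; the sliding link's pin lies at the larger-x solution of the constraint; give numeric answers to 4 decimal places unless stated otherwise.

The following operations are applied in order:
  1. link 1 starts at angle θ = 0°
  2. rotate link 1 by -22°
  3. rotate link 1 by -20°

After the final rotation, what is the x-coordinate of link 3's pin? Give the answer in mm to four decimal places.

geometry: r = 58 mm, L = 292 mm, e = 17 mm; θ starts at 0°
rotate link 1 by -22°: θ ← 0° -22° = -22°
rotate link 1 by -20°: θ ← -22° -20° = -42°
crank pin P = (r cos θ, r sin θ) = (43.102400, -38.809575)
h = r sin θ − e = -38.809575 − 17 = -55.809575
x = r cos θ + √(L² − h²) = 43.102400 + 286.616977 = 329.719377

329.7194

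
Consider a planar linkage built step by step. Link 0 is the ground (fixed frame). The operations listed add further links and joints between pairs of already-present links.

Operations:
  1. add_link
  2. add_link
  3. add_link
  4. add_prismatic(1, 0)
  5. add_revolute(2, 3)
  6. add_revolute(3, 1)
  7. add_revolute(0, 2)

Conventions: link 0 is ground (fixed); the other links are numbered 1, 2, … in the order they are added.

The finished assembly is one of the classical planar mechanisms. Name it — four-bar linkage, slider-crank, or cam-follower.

links: 4 (incl. ground); joints: 3 revolute, 1 prismatic, 0 higher (cam) pair, forming one closed loop
4 links, 3 revolutes + 1 prismatic in one loop → slider-crank

slider-crank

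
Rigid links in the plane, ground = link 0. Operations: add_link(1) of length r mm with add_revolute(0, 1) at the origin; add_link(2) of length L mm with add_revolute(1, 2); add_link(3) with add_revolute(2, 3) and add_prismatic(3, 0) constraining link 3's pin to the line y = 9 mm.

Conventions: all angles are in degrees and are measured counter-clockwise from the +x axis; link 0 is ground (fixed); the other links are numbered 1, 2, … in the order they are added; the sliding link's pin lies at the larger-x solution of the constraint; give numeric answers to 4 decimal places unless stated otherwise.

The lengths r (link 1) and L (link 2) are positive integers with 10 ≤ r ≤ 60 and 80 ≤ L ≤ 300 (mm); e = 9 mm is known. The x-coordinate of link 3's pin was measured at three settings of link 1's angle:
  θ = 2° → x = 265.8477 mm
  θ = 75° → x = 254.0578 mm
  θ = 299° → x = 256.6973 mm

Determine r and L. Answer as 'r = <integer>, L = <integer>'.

constraint per measurement: (x − r cos θ)² + (r sin θ − e)² = L²
subtracting the θ₁ and θ₂ equations cancels the r² and L² terms:
r = (x₁² − x₂²) / (2[(x₁cos θ₁ + e sin θ₁) − (x₂cos θ₂ + e sin θ₂)]) = 16.0000 → r = 16
L² = (x₁ − r cos θ₁)² + (r sin θ₁ − e)² = 62500.0045 → L = 250.0000 → L = 250
check at θ₃=299°: x = 256.6973 (printed 256.6973) ✓

r = 16, L = 250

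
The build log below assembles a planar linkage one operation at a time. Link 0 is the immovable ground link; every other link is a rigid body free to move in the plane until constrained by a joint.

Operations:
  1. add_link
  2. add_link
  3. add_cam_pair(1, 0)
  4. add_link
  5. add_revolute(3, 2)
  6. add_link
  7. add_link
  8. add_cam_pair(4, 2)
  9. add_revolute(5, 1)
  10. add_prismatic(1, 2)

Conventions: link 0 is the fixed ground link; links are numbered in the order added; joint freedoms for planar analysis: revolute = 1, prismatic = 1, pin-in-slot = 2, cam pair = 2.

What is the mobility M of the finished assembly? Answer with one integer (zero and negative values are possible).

L=1 J1=0 J2=0
add link → L=2 J1=0 J2=0
add link → L=3 J1=0 J2=0
C@1,0 dof=2 J2 → L=3 J1=0 J2=1
add link → L=4 J1=0 J2=1
R@3,2 dof=1 J1 → L=4 J1=1 J2=1
add link → L=5 J1=1 J2=1
add link → L=6 J1=1 J2=1
C@4,2 dof=2 J2 → L=6 J1=1 J2=2
R@5,1 dof=1 J1 → L=6 J1=2 J2=2
P@1,2 dof=1 J1 → L=6 J1=3 J2=2
M=3(L−1)−2J1−J2=3·5−2·3−2=7

M = 7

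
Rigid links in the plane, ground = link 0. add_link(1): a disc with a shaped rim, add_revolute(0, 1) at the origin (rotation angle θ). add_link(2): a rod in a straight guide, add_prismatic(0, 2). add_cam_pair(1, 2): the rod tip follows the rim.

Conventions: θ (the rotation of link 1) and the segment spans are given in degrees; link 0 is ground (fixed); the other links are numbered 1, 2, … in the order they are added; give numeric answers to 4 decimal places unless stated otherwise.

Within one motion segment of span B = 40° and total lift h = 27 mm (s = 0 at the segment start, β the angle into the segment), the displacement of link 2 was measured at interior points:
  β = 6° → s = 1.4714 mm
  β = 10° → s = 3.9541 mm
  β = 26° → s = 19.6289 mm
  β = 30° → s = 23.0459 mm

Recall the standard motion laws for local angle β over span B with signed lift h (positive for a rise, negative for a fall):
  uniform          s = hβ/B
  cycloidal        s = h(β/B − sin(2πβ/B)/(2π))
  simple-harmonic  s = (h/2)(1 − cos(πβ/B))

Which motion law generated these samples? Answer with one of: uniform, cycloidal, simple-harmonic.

candidates at β/B = r: uniform s = h·r (linear in β); cycloidal s = h·(r − sin(2πr)/(2π)); simple-harmonic s = (h/2)(1 − cos(πr))
β=6°: printed 1.4714 | uniform 4.0500, cycloidal 0.5735, simple-harmonic 1.4714
β=10°: printed 3.9541 | uniform 6.7500, cycloidal 2.4528, simple-harmonic 3.9541
β=26°: printed 19.6289 | uniform 17.5500, cycloidal 21.0265, simple-harmonic 19.6289
β=30°: printed 23.0459 | uniform 20.2500, cycloidal 24.5472, simple-harmonic 23.0459
only one law matches every sample → simple-harmonic

simple-harmonic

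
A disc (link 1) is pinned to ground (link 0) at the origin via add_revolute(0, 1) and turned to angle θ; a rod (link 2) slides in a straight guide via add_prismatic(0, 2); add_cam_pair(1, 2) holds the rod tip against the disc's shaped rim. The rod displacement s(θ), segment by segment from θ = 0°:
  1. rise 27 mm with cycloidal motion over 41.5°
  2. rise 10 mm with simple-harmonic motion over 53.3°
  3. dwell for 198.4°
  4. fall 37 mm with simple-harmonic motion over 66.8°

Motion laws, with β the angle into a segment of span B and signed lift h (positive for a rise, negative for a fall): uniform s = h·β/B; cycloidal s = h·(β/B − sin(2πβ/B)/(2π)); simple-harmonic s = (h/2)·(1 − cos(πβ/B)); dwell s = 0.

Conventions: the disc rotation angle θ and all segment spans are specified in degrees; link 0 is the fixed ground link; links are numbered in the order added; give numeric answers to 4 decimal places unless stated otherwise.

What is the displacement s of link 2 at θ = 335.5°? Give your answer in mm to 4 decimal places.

segment 1 (0° to 41.5°, cycloidal, h = 27) is passed completely: s = 0.0000 + (27) = 27.0000
segment 2 (41.5° to 94.8°, simple-harmonic, h = 10) is passed completely: s = 27.0000 + (10) = 37.0000
segment 3 (94.8° to 293.2°, dwell): s unchanged at 37.0000
θ = 335.5° falls in segment 4 (293.2° to 360°, simple-harmonic, h = -37): β = 335.5 − 293.2 = 42.3°, B = 66.8°; Δs = -37/2·(1 − cos(π·0.6332)) = -26.0193; s = 37.0000 − 26.0193 = 10.9807

10.9807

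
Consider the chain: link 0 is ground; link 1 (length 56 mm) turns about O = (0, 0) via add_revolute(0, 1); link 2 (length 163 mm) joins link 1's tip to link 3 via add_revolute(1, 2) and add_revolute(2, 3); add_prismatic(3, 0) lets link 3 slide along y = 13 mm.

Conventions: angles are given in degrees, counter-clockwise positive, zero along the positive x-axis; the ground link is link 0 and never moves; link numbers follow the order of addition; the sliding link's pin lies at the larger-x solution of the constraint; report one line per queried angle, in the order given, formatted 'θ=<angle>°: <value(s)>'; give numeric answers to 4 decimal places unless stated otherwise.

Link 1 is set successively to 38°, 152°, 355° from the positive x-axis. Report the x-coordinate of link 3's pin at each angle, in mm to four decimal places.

geometry: r = 56 mm, L = 163 mm, e = 13 mm
θ=38°: crank pin P = (r cos θ, r sin θ) = (44.128602, 34.477043)
θ=38°: h = r sin θ − e = 34.477043 − 13 = 21.477043
θ=38°: x = r cos θ + √(L² − h²) = 44.128602 + 161.578887 = 205.707489
θ=152°: crank pin P = (r cos θ, r sin θ) = (-49.445065, 26.290408)
θ=152°: h = r sin θ − e = 26.290408 − 13 = 13.290408
θ=152°: x = r cos θ + √(L² − h²) = -49.445065 + 162.457272 = 113.012206
θ=355°: crank pin P = (r cos θ, r sin θ) = (55.786903, -4.880722)
θ=355°: h = r sin θ − e = -4.880722 − 13 = -17.880722
θ=355°: x = r cos θ + √(L² − h²) = 55.786903 + 162.016295 = 217.803198

θ=38°: 205.7075
θ=152°: 113.0122
θ=355°: 217.8032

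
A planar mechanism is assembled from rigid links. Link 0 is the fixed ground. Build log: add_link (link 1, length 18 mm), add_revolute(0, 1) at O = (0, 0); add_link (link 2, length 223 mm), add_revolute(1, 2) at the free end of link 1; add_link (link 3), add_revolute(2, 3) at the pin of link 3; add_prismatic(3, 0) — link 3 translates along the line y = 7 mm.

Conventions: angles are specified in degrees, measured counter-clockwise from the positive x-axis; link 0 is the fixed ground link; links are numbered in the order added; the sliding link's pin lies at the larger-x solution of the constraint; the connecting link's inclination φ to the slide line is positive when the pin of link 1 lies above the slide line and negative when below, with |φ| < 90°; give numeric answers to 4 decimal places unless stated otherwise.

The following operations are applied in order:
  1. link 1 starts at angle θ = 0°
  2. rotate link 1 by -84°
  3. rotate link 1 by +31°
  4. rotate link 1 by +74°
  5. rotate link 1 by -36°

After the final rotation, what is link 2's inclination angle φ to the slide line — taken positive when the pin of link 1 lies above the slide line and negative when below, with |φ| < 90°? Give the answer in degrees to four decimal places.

geometry: r = 18 mm, L = 223 mm, e = 7 mm; θ starts at 0°
rotate link 1 by -84°: θ ← 0° -84° = -84°
rotate link 1 by +31°: θ ← -84° +31° = -53°
rotate link 1 by +74°: θ ← -53° +74° = 21°
rotate link 1 by -36°: θ ← 21° -36° = -15°
h = r sin θ − e = -4.658743 − 7 = -11.658743
sin φ = h / L = -11.658743 / 223 = -0.05228136
φ = arcsin(-0.05228136) = -2.996867°

-2.9969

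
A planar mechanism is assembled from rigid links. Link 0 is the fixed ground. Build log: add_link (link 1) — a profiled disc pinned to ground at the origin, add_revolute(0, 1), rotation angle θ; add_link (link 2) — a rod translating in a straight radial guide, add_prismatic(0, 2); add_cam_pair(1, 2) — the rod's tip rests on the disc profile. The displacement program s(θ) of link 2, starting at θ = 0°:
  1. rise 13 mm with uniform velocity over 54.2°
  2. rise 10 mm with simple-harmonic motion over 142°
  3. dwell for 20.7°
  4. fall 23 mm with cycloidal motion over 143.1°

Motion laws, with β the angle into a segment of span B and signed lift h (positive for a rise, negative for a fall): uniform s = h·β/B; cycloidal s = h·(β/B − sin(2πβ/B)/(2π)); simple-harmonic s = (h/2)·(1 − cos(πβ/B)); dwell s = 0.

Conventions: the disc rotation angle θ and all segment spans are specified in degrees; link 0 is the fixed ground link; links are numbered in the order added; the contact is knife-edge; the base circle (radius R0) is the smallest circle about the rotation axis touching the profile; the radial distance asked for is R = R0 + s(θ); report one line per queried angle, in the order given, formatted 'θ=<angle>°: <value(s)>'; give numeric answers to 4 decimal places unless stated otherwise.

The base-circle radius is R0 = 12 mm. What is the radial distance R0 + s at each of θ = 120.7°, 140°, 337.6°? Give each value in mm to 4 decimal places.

seg 1 [0°–54.2°] uniform, h=13: full span → s += 13 → s = 13.0000
seg 2 [54.2°–196.2°] simple-harmonic, h=10: θ=120.7° here. β=66.5, B=142. 10/2·(1 − cos(π·0.4683)) = 4.5030 → s = 17.5030
seg 2 [54.2°–196.2°] simple-harmonic, h=10: θ=140° here. β=85.8, B=142. 10/2·(1 − cos(π·0.6042)) = 6.6081 → s = 19.6081
seg 2 [54.2°–196.2°] simple-harmonic, h=10: full span → s += 10 → s = 23.0000
seg 3 [196.2°–216.9°] dwell: s stays 23.0000
seg 4 [216.9°–360°] cycloidal, h=-23: θ=337.6° here. β=120.7, B=143.1. -23·(0.8435 − sin(2π·0.8435)/(2π)) = -22.4470 → s = 0.5530
θ=120.7°: R = R0 + s = 12 + 17.5030 = 29.5030
θ=140°: R = R0 + s = 12 + 19.6081 = 31.6081
θ=337.6°: R = R0 + s = 12 + 0.5530 = 12.5530

θ=120.7°: 29.5030
θ=140°: 31.6081
θ=337.6°: 12.5530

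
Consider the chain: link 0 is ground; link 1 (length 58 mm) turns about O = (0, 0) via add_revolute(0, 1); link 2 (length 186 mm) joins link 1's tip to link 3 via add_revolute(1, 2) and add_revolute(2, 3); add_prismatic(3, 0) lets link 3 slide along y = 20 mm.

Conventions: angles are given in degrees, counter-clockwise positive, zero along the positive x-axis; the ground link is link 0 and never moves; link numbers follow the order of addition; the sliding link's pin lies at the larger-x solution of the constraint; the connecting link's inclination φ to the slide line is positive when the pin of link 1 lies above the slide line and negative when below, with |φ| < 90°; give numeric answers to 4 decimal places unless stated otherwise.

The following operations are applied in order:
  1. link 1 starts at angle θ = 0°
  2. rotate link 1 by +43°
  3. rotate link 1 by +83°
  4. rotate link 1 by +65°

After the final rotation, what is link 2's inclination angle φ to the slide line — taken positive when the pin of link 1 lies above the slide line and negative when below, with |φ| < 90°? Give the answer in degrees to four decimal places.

geometry: r = 58 mm, L = 186 mm, e = 20 mm; θ starts at 0°
rotate link 1 by +43°: θ ← 0° +43° = 43°
rotate link 1 by +83°: θ ← 43° +83° = 126°
rotate link 1 by +65°: θ ← 126° +65° = 191°
h = r sin θ − e = -11.066922 − 20 = -31.066922
sin φ = h / L = -31.066922 / 186 = -0.16702646
φ = arcsin(-0.16702646) = -9.614976°

-9.6150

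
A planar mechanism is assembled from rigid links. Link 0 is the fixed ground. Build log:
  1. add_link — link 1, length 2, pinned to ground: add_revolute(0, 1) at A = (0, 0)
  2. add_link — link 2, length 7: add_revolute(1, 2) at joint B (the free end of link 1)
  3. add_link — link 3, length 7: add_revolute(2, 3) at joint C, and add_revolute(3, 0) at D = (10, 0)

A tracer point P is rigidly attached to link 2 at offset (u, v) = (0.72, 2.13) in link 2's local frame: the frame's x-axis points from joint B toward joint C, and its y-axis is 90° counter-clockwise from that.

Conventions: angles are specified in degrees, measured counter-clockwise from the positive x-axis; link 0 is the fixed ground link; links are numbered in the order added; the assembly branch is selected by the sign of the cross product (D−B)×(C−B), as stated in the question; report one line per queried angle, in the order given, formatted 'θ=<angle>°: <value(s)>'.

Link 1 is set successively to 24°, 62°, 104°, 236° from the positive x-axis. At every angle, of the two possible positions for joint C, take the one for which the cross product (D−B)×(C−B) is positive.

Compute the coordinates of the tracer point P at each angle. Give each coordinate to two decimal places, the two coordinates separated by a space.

A=(0,0), D=(10.00,0)
θ=24°: B = A + 2.00·(cos24°, sin24°) = (1.8271, 0.8135)
θ=24°: |BD| = 8.2133
θ=24°: circle(B,7.00) ∩ circle(D,7.00): a=4.1066, h=5.6688
θ=24°:   candidates: C₊=(6.4750,6.0477) cross=46.560; C₋=(5.3521,-5.2342) cross=-46.560
θ=24°:   branch + wants cross > 0 → take C=(6.4750,6.0477) (cross=46.560)
θ=24°: ex = (C−B)/|BC| = (0.6640,0.7477); ey = (-0.7477,0.6640)
θ=24°: P = B + 0.72·ex + 2.13·ey = (0.7125,2.7661)
θ=62°: B = A + 2.00·(cos62°, sin62°) = (0.9389, 1.7659)
θ=62°: |BD| = 9.2315
θ=62°: circle(B,7.00) ∩ circle(D,7.00): a=4.6158, h=5.2626
θ=62°:   candidates: C₊=(6.4761,6.0483) cross=48.582; C₋=(4.4628,-4.2824) cross=-48.582
θ=62°:   branch + wants cross > 0 → take C=(6.4761,6.0483) (cross=48.582)
θ=62°: ex = (C−B)/|BC| = (0.7910,0.6118); ey = (-0.6118,0.7910)
θ=62°: P = B + 0.72·ex + 2.13·ey = (0.2054,3.8913)
θ=104°: B = A + 2.00·(cos104°, sin104°) = (-0.4838, 1.9406)
θ=104°: |BD| = 10.6619
θ=104°: circle(B,7.00) ∩ circle(D,7.00): a=5.3310, h=4.5366
θ=104°:   candidates: C₊=(5.5838,5.4311) cross=48.369; C₋=(3.9324,-3.4905) cross=-48.369
θ=104°:   branch + wants cross > 0 → take C=(5.5838,5.4311) (cross=48.369)
θ=104°: ex = (C−B)/|BC| = (0.8668,0.4986); ey = (-0.4986,0.8668)
θ=104°: P = B + 0.72·ex + 2.13·ey = (-0.9219,4.1459)
θ=236°: B = A + 2.00·(cos236°, sin236°) = (-1.1184, -1.6581)
θ=236°: |BD| = 11.2413
θ=236°: circle(B,7.00) ∩ circle(D,7.00): a=5.6207, h=4.1723
θ=236°:   candidates: C₊=(3.8254,3.2976) cross=46.902; C₋=(5.0562,-4.9557) cross=-46.902
θ=236°:   branch + wants cross > 0 → take C=(3.8254,3.2976) (cross=46.902)
θ=236°: ex = (C−B)/|BC| = (0.7063,0.7080); ey = (-0.7080,0.7063)
θ=236°: P = B + 0.72·ex + 2.13·ey = (-2.1178,0.3560)

θ=24°: 0.71 2.77
θ=62°: 0.21 3.89
θ=104°: -0.92 4.15
θ=236°: -2.12 0.36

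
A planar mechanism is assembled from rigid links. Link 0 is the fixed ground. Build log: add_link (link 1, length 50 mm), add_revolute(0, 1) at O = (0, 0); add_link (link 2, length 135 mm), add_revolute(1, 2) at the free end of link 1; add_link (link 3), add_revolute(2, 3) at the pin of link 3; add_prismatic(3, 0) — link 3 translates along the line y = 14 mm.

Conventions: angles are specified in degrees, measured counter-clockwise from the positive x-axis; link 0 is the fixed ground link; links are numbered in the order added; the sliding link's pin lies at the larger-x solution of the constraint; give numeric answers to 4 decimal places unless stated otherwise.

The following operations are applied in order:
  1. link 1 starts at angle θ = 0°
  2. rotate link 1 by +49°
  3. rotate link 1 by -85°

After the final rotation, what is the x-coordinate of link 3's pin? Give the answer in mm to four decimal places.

geometry: r = 50 mm, L = 135 mm, e = 14 mm; θ starts at 0°
rotate link 1 by +49°: θ ← 0° +49° = 49°
rotate link 1 by -85°: θ ← 49° -85° = -36°
crank pin P = (r cos θ, r sin θ) = (40.450850, -29.389263)
h = r sin θ − e = -29.389263 − 14 = -43.389263
x = r cos θ + √(L² − h²) = 40.450850 + 127.837287 = 168.288136

168.2881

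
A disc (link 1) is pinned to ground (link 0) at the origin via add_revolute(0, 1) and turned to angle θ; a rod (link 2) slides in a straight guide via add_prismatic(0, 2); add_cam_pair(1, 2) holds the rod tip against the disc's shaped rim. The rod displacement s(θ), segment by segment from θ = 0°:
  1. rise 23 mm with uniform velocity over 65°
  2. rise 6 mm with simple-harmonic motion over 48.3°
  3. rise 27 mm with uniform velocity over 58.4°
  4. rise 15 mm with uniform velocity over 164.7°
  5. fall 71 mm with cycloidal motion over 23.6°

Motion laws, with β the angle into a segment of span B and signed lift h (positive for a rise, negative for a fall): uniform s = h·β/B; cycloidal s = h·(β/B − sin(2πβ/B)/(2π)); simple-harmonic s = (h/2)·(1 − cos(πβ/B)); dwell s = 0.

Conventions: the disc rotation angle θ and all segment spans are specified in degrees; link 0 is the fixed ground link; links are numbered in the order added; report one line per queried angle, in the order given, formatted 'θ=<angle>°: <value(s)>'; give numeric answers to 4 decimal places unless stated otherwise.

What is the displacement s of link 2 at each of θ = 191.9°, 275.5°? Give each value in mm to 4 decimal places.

segment 1 (0° to 65°, uniform, h = 23) is passed completely: s = 0.0000 + (23) = 23.0000
segment 2 (65° to 113.3°, simple-harmonic, h = 6) is passed completely: s = 23.0000 + (6) = 29.0000
segment 3 (113.3° to 171.7°, uniform, h = 27) is passed completely: s = 29.0000 + (27) = 56.0000
θ = 191.9° falls in segment 4 (171.7° to 336.4°, uniform, h = 15): β = 191.9 − 171.7 = 20.2°, B = 164.7°; Δs = 15·20.2/164.7 = 1.8397; s = 56.0000 + 1.8397 = 57.8397
θ = 275.5° falls in segment 4 (171.7° to 336.4°, uniform, h = 15): β = 275.5 − 171.7 = 103.8°, B = 164.7°; Δs = 15·103.8/164.7 = 9.4536; s = 56.0000 + 9.4536 = 65.4536

θ=191.9°: 57.8397
θ=275.5°: 65.4536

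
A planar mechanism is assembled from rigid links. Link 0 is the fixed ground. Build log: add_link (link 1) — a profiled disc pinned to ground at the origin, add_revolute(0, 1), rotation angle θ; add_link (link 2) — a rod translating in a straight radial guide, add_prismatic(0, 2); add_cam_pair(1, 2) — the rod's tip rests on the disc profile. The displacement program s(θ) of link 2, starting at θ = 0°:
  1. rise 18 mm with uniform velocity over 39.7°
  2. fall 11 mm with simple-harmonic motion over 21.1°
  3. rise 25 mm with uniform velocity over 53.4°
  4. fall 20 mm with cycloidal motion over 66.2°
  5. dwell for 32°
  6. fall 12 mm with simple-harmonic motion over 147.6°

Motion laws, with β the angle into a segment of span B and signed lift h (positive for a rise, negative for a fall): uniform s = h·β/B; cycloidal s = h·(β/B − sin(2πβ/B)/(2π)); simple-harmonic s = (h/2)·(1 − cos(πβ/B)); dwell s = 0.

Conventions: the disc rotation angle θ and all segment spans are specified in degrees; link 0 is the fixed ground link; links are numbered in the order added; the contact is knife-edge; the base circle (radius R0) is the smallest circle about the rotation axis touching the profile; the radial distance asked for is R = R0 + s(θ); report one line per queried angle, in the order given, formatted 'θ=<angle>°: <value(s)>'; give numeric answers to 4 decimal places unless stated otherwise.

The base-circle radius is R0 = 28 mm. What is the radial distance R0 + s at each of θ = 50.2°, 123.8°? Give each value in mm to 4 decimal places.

seg 1 [0°–39.7°] uniform, h=18: full span → s += 18 → s = 18.0000
seg 2 [39.7°–60.8°] simple-harmonic, h=-11: θ=50.2° here. β=10.5, B=21.1. -11/2·(1 − cos(π·0.4976)) = -5.4591 → s = 12.5409
seg 2 [39.7°–60.8°] simple-harmonic, h=-11: full span → s += -11 → s = 7.0000
seg 3 [60.8°–114.2°] uniform, h=25: full span → s += 25 → s = 32.0000
seg 4 [114.2°–180.4°] cycloidal, h=-20: θ=123.8° here. β=9.6, B=66.2. -20·(0.1450 − sin(2π·0.1450)/(2π)) = -0.3850 → s = 31.6150
θ=50.2°: R = R0 + s = 28 + 12.5409 = 40.5409
θ=123.8°: R = R0 + s = 28 + 31.6150 = 59.6150

θ=50.2°: 40.5409
θ=123.8°: 59.6150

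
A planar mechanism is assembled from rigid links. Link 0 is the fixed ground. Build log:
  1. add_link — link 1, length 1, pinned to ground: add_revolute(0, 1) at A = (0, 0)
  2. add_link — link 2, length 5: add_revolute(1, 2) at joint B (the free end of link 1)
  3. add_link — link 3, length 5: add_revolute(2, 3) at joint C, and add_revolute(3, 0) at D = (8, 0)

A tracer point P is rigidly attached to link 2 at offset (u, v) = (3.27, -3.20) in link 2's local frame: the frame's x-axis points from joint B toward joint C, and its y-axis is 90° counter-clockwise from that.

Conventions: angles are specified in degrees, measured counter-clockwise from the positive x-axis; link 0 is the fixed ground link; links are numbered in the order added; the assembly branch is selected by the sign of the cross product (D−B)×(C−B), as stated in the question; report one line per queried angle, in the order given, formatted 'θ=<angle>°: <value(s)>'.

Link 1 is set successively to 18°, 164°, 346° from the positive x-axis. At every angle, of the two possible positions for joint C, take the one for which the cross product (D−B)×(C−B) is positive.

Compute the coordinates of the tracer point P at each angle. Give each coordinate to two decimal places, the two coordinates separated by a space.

A=(0,0), D=(8.00,0)
θ=18°: B = A + 1.00·(cos18°, sin18°) = (0.9511, 0.3090)
θ=18°: |BD| = 7.0557
θ=18°: circle(B,5.00) ∩ circle(D,5.00): a=3.5279, h=3.5432
θ=18°:   candidates: C₊=(4.6307,3.6943) cross=25.000; C₋=(4.3203,-3.3853) cross=-25.000
θ=18°:   branch + wants cross > 0 → take C=(4.6307,3.6943) (cross=25.000)
θ=18°: ex = (C−B)/|BC| = (0.7359,0.6771); ey = (-0.6771,0.7359)
θ=18°: P = B + 3.27·ex + -3.20·ey = (5.5241,0.1680)
θ=164°: B = A + 1.00·(cos164°, sin164°) = (-0.9613, 0.2756)
θ=164°: |BD| = 8.9655
θ=164°: circle(B,5.00) ∩ circle(D,5.00): a=4.4827, h=2.2147
θ=164°:   candidates: C₊=(3.5875,2.3515) cross=19.856; C₋=(3.4513,-2.0758) cross=-19.856
θ=164°:   branch + wants cross > 0 → take C=(3.5875,2.3515) (cross=19.856)
θ=164°: ex = (C−B)/|BC| = (0.9097,0.4152); ey = (-0.4152,0.9097)
θ=164°: P = B + 3.27·ex + -3.20·ey = (3.3421,-1.2779)
θ=346°: B = A + 1.00·(cos346°, sin346°) = (0.9703, -0.2419)
θ=346°: |BD| = 7.0339
θ=346°: circle(B,5.00) ∩ circle(D,5.00): a=3.5169, h=3.5540
θ=346°:   candidates: C₊=(4.3629,3.4310) cross=24.999; C₋=(4.6074,-3.6729) cross=-24.999
θ=346°:   branch + wants cross > 0 → take C=(4.3629,3.4310) (cross=24.999)
θ=346°: ex = (C−B)/|BC| = (0.6785,0.7346); ey = (-0.7346,0.6785)
θ=346°: P = B + 3.27·ex + -3.20·ey = (5.5397,-0.0111)

θ=18°: 5.52 0.17
θ=164°: 3.34 -1.28
θ=346°: 5.54 -0.01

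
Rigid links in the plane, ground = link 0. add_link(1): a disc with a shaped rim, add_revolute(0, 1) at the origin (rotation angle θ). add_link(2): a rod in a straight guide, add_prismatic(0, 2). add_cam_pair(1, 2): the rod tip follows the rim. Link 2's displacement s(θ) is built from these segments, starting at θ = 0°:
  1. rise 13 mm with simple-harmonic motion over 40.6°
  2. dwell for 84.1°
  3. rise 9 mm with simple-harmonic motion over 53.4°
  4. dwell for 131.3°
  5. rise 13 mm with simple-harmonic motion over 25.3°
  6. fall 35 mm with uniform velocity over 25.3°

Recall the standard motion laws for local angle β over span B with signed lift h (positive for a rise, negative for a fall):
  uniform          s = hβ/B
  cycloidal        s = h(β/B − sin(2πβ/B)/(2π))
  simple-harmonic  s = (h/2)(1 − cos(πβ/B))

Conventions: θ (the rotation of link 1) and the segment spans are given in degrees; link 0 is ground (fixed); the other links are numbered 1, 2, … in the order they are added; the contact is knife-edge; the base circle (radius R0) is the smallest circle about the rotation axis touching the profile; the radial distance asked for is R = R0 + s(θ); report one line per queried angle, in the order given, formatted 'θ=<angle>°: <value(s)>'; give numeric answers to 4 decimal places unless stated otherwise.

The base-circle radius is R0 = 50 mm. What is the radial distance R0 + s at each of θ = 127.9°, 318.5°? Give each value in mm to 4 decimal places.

segment 1 (0° to 40.6°, simple-harmonic, h = 13) is passed completely: s = 0.0000 + (13) = 13.0000
segment 2 (40.6° to 124.7°, dwell): s unchanged at 13.0000
θ = 127.9° falls in segment 3 (124.7° to 178.1°, simple-harmonic, h = 9): β = 127.9 − 124.7 = 3.2°, B = 53.4°; Δs = 9/2·(1 − cos(π·0.0599)) = 0.0795; s = 13.0000 + 0.0795 = 13.0795
segment 3 (124.7° to 178.1°, simple-harmonic, h = 9) is passed completely: s = 13.0000 + (9) = 22.0000
segment 4 (178.1° to 309.4°, dwell): s unchanged at 22.0000
θ = 318.5° falls in segment 5 (309.4° to 334.7°, simple-harmonic, h = 13): β = 318.5 − 309.4 = 9.1°, B = 25.3°; Δs = 13/2·(1 − cos(π·0.3597)) = 3.7266; s = 22.0000 + 3.7266 = 25.7266
θ=127.9°: R = R0 + s = 50 + 13.0795 = 63.0795
θ=318.5°: R = R0 + s = 50 + 25.7266 = 75.7266

θ=127.9°: 63.0795
θ=318.5°: 75.7266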